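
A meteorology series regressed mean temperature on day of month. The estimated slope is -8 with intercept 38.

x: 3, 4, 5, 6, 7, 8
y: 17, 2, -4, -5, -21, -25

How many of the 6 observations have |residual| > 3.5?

2

x=3: ŷ = 38 − 8·3 = 14; e = 17 − 14 = 3
x=4: ŷ = 38 − 8·4 = 6; e = 2 − 6 = -4
x=5: ŷ = 38 − 8·5 = -2; e = -4 − (-2) = -2
x=6: ŷ = 38 − 8·6 = -10; e = -5 − (-10) = 5
x=7: ŷ = 38 − 8·7 = -18; e = -21 − (-18) = -3
x=8: ŷ = 38 − 8·8 = -26; e = -25 − (-26) = 1
|e| > 3.5: x=4 (|e|=4), x=6 (|e|=5) → 2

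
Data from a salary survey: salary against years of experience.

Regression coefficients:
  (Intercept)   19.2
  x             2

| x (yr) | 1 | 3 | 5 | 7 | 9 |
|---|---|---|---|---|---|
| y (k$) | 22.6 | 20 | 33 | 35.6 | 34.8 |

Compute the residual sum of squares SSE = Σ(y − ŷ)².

x=1: ŷ = 19.2 + 2·1 = 21.2; e = 22.6 − 21.2 = 1.4
x=3: ŷ = 19.2 + 2·3 = 25.2; e = 20 − 25.2 = -5.2
x=5: ŷ = 19.2 + 2·5 = 29.2; e = 33 − 29.2 = 3.8
x=7: ŷ = 19.2 + 2·7 = 33.2; e = 35.6 − 33.2 = 2.4
x=9: ŷ = 19.2 + 2·9 = 37.2; e = 34.8 − 37.2 = -2.4
SSE = 1.96 + 27.04 + 14.44 + 5.76 + 5.76 = 54.96

SSE = 54.96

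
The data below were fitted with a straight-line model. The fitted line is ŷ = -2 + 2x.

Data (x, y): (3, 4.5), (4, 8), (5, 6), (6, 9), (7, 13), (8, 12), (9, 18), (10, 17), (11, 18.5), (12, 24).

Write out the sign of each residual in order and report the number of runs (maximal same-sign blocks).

7 runs

x=3: ŷ = -2 + 2·3 = 4; r = 4.5 − 4 = 0.5
x=4: ŷ = -2 + 2·4 = 6; r = 8 − 6 = 2
x=5: ŷ = -2 + 2·5 = 8; r = 6 − 8 = -2
x=6: ŷ = -2 + 2·6 = 10; r = 9 − 10 = -1
x=7: ŷ = -2 + 2·7 = 12; r = 13 − 12 = 1
x=8: ŷ = -2 + 2·8 = 14; r = 12 − 14 = -2
x=9: ŷ = -2 + 2·9 = 16; r = 18 − 16 = 2
x=10: ŷ = -2 + 2·10 = 18; r = 17 − 18 = -1
x=11: ŷ = -2 + 2·11 = 20; r = 18.5 − 20 = -1.5
x=12: ŷ = -2 + 2·12 = 22; r = 24 − 22 = 2
Signs: + + − − + − + − − +
Runs: +×2, −×2, +×1, −×1, +×1, −×2, +×1 → 7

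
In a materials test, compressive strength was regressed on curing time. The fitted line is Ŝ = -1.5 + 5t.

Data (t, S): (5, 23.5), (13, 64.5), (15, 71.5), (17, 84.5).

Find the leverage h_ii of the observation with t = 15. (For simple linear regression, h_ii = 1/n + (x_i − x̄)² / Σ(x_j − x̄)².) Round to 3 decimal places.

h = 0.325

t̄ = (5 + 13 + 15 + 17)/4 = 12.5
Σ(t − t̄)² = 56.25 + 0.25 + 6.25 + 20.25 = 83
h = 1/4 + (2.5)²/83 = 0.25 + 0.0753012 = 0.325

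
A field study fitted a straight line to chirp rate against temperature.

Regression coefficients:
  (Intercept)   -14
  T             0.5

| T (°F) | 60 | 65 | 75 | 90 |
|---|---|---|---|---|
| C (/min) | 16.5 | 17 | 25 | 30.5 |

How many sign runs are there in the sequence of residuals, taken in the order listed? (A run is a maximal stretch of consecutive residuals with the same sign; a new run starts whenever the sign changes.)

T=60: Ĉ = -14 + 0.5·60 = 16; r = 16.5 − 16 = 0.5
T=65: Ĉ = -14 + 0.5·65 = 18.5; r = 17 − 18.5 = -1.5
T=75: Ĉ = -14 + 0.5·75 = 23.5; r = 25 − 23.5 = 1.5
T=90: Ĉ = -14 + 0.5·90 = 31; r = 30.5 − 31 = -0.5
Signs: + − + −
Runs: +×1, −×1, +×1, −×1 → 4

4 runs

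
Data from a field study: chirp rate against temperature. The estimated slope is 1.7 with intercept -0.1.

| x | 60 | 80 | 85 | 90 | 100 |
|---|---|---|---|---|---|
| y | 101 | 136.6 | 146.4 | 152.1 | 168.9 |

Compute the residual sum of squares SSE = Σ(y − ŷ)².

SSE = 6.94

x=60: ŷ = -0.1 + 1.7·60 = 101.9; e = 101 − 101.9 = -0.9
x=80: ŷ = -0.1 + 1.7·80 = 135.9; e = 136.6 − 135.9 = 0.7
x=85: ŷ = -0.1 + 1.7·85 = 144.4; e = 146.4 − 144.4 = 2
x=90: ŷ = -0.1 + 1.7·90 = 152.9; e = 152.1 − 152.9 = -0.8
x=100: ŷ = -0.1 + 1.7·100 = 169.9; e = 168.9 − 169.9 = -1
SSE = 0.81 + 0.49 + 4 + 0.64 + 1 = 6.94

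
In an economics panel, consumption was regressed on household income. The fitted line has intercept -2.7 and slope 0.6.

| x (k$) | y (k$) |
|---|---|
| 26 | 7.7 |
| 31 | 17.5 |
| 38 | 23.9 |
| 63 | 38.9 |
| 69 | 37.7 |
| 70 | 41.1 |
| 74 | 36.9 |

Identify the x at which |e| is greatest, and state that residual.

x=26: ŷ = -2.7 + 0.6·26 = 12.9; e = 7.7 − 12.9 = -5.2
x=31: ŷ = -2.7 + 0.6·31 = 15.9; e = 17.5 − 15.9 = 1.6
x=38: ŷ = -2.7 + 0.6·38 = 20.1; e = 23.9 − 20.1 = 3.8
x=63: ŷ = -2.7 + 0.6·63 = 35.1; e = 38.9 − 35.1 = 3.8
x=69: ŷ = -2.7 + 0.6·69 = 38.7; e = 37.7 − 38.7 = -1
x=70: ŷ = -2.7 + 0.6·70 = 39.3; e = 41.1 − 39.3 = 1.8
x=74: ŷ = -2.7 + 0.6·74 = 41.7; e = 36.9 − 41.7 = -4.8
Largest |e| is 5.2 at x = 26, residual -5.2.

x = 26, e = -5.2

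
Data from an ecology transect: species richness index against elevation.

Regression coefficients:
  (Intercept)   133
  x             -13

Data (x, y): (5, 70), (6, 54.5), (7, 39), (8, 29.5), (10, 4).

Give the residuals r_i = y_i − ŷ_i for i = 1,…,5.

2, -0.5, -3, 0.5, 1

x=5: ŷ = 133 − 13·5 = 68; r = 70 − 68 = 2
x=6: ŷ = 133 − 13·6 = 55; r = 54.5 − 55 = -0.5
x=7: ŷ = 133 − 13·7 = 42; r = 39 − 42 = -3
x=8: ŷ = 133 − 13·8 = 29; r = 29.5 − 29 = 0.5
x=10: ŷ = 133 − 13·10 = 3; r = 4 − 3 = 1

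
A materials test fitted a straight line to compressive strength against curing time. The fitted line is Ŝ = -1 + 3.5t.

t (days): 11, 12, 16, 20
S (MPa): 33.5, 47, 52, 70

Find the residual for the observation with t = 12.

Ŝ = -1 + 3.5·12 = 41
e = 47 − 41 = 6

e = 6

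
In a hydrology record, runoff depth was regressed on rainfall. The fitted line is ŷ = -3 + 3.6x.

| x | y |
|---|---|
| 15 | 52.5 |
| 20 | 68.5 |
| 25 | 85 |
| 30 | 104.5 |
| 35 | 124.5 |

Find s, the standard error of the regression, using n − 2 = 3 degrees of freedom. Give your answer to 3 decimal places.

s = 1.732

x=15: ŷ = -3 + 3.6·15 = 51; r = 52.5 − 51 = 1.5
x=20: ŷ = -3 + 3.6·20 = 69; r = 68.5 − 69 = -0.5
x=25: ŷ = -3 + 3.6·25 = 87; r = 85 − 87 = -2
x=30: ŷ = -3 + 3.6·30 = 105; r = 104.5 − 105 = -0.5
x=35: ŷ = -3 + 3.6·35 = 123; r = 124.5 − 123 = 1.5
SSE = 2.25 + 0.25 + 4 + 0.25 + 2.25 = 9
s = √(9/3) = √3 ≈ 1.732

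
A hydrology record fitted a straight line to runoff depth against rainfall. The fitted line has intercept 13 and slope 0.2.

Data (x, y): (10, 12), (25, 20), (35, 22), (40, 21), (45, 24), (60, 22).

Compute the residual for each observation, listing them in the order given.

x=10: ŷ = 13 + 0.2·10 = 15; r = 12 − 15 = -3
x=25: ŷ = 13 + 0.2·25 = 18; r = 20 − 18 = 2
x=35: ŷ = 13 + 0.2·35 = 20; r = 22 − 20 = 2
x=40: ŷ = 13 + 0.2·40 = 21; r = 21 − 21 = 0
x=45: ŷ = 13 + 0.2·45 = 22; r = 24 − 22 = 2
x=60: ŷ = 13 + 0.2·60 = 25; r = 22 − 25 = -3

-3, 2, 2, 0, 2, -3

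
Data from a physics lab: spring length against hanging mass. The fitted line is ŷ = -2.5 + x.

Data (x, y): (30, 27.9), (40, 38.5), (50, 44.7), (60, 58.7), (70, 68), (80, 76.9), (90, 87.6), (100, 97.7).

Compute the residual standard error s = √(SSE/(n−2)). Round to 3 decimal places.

s = 1.360

x=30: ŷ = -2.5 + 30 = 27.5; r = 27.9 − 27.5 = 0.4
x=40: ŷ = -2.5 + 40 = 37.5; r = 38.5 − 37.5 = 1
x=50: ŷ = -2.5 + 50 = 47.5; r = 44.7 − 47.5 = -2.8
x=60: ŷ = -2.5 + 60 = 57.5; r = 58.7 − 57.5 = 1.2
x=70: ŷ = -2.5 + 70 = 67.5; r = 68 − 67.5 = 0.5
x=80: ŷ = -2.5 + 80 = 77.5; r = 76.9 − 77.5 = -0.6
x=90: ŷ = -2.5 + 90 = 87.5; r = 87.6 − 87.5 = 0.1
x=100: ŷ = -2.5 + 100 = 97.5; r = 97.7 − 97.5 = 0.2
SSE = 0.16 + 1 + 7.84 + 1.44 + 0.25 + 0.36 + 0.01 + 0.04 = 11.1
s = √(11.1/6) = √1.85 ≈ 1.360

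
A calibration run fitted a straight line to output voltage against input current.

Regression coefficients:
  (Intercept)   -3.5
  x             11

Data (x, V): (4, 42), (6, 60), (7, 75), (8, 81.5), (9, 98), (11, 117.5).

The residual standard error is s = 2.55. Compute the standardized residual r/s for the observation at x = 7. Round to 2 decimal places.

ŷ = -3.5 + 11·7 = 73.5
r = 75 − 73.5 = 1.5
r/s = 1.5 / 2.55 = 0.59

0.59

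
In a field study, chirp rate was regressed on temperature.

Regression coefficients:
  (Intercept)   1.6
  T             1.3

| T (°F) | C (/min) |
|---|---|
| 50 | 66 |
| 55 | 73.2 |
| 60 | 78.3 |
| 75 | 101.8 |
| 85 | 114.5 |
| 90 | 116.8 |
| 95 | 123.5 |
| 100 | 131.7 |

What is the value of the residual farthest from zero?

T=50: ŷ = 1.6 + 1.3·50 = 66.6; e = 66 − 66.6 = -0.6
T=55: ŷ = 1.6 + 1.3·55 = 73.1; e = 73.2 − 73.1 = 0.1
T=60: ŷ = 1.6 + 1.3·60 = 79.6; e = 78.3 − 79.6 = -1.3
T=75: ŷ = 1.6 + 1.3·75 = 99.1; e = 101.8 − 99.1 = 2.7
T=85: ŷ = 1.6 + 1.3·85 = 112.1; e = 114.5 − 112.1 = 2.4
T=90: ŷ = 1.6 + 1.3·90 = 118.6; e = 116.8 − 118.6 = -1.8
T=95: ŷ = 1.6 + 1.3·95 = 125.1; e = 123.5 − 125.1 = -1.6
T=100: ŷ = 1.6 + 1.3·100 = 131.6; e = 131.7 − 131.6 = 0.1
Largest |e| is 2.7 at T = 75, residual 2.7.

e = 2.7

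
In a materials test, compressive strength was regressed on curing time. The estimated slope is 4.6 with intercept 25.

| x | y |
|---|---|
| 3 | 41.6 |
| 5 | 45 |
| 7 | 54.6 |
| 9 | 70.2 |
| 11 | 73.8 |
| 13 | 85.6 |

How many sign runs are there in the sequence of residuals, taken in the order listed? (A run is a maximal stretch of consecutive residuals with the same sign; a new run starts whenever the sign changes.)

x=3: ŷ = 25 + 4.6·3 = 38.8; r = 41.6 − 38.8 = 2.8
x=5: ŷ = 25 + 4.6·5 = 48; r = 45 − 48 = -3
x=7: ŷ = 25 + 4.6·7 = 57.2; r = 54.6 − 57.2 = -2.6
x=9: ŷ = 25 + 4.6·9 = 66.4; r = 70.2 − 66.4 = 3.8
x=11: ŷ = 25 + 4.6·11 = 75.6; r = 73.8 − 75.6 = -1.8
x=13: ŷ = 25 + 4.6·13 = 84.8; r = 85.6 − 84.8 = 0.8
Signs: + − − + − +
Runs: +×1, −×2, +×1, −×1, +×1 → 5

5 runs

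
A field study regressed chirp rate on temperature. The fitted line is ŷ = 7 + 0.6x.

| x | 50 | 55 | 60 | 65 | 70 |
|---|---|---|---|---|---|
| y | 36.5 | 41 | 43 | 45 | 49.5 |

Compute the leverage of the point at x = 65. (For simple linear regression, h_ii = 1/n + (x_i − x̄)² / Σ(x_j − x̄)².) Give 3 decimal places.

h = 0.300

x̄ = (50 + 55 + 60 + 65 + 70)/5 = 60
Σ(x − x̄)² = 100 + 25 + 0 + 25 + 100 = 250
h = 1/5 + (5)²/250 = 0.2 + 0.1 = 0.300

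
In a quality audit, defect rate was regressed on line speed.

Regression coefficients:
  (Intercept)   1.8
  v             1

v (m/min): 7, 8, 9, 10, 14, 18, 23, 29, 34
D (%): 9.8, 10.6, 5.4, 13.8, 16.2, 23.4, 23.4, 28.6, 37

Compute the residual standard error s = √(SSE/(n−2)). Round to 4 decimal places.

s = 2.8325

v=7: ŷ = 1.8 + 7 = 8.8; e = 9.8 − 8.8 = 1
v=8: ŷ = 1.8 + 8 = 9.8; e = 10.6 − 9.8 = 0.8
v=9: ŷ = 1.8 + 9 = 10.8; e = 5.4 − 10.8 = -5.4
v=10: ŷ = 1.8 + 10 = 11.8; e = 13.8 − 11.8 = 2
v=14: ŷ = 1.8 + 14 = 15.8; e = 16.2 − 15.8 = 0.4
v=18: ŷ = 1.8 + 18 = 19.8; e = 23.4 − 19.8 = 3.6
v=23: ŷ = 1.8 + 23 = 24.8; e = 23.4 − 24.8 = -1.4
v=29: ŷ = 1.8 + 29 = 30.8; e = 28.6 − 30.8 = -2.2
v=34: ŷ = 1.8 + 34 = 35.8; e = 37 − 35.8 = 1.2
SSE = 1 + 0.64 + 29.16 + 4 + 0.16 + 12.96 + 1.96 + 4.84 + 1.44 = 56.16
s = √(56.16/7) = √8.02286 ≈ 2.8325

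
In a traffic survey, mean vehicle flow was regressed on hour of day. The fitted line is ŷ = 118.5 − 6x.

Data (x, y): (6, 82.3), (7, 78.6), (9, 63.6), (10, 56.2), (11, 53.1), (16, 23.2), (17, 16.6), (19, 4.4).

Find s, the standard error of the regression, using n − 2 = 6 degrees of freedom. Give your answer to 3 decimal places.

s = 1.380

x=6: ŷ = 118.5 − 6·6 = 82.5; r = 82.3 − 82.5 = -0.2
x=7: ŷ = 118.5 − 6·7 = 76.5; r = 78.6 − 76.5 = 2.1
x=9: ŷ = 118.5 − 6·9 = 64.5; r = 63.6 − 64.5 = -0.9
x=10: ŷ = 118.5 − 6·10 = 58.5; r = 56.2 − 58.5 = -2.3
x=11: ŷ = 118.5 − 6·11 = 52.5; r = 53.1 − 52.5 = 0.6
x=16: ŷ = 118.5 − 6·16 = 22.5; r = 23.2 − 22.5 = 0.7
x=17: ŷ = 118.5 − 6·17 = 16.5; r = 16.6 − 16.5 = 0.1
x=19: ŷ = 118.5 − 6·19 = 4.5; r = 4.4 − 4.5 = -0.1
SSE = 0.04 + 4.41 + 0.81 + 5.29 + 0.36 + 0.49 + 0.01 + 0.01 = 11.42
s = √(11.42/6) = √1.90333 ≈ 1.380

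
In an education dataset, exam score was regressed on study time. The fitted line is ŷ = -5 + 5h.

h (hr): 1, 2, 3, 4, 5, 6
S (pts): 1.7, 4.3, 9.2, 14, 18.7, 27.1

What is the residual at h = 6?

ŷ = -5 + 5·6 = 25
r = 27.1 − 25 = 2.1

r = 2.1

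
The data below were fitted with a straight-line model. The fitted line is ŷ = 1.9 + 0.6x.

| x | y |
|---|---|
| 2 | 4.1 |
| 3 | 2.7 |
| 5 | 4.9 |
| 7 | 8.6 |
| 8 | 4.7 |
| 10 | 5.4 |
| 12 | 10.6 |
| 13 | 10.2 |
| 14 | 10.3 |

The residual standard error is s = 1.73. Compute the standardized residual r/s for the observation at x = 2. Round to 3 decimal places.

ŷ = 1.9 + 0.6·2 = 3.1
r = 4.1 − 3.1 = 1
r/s = 1 / 1.73 = 0.578

0.578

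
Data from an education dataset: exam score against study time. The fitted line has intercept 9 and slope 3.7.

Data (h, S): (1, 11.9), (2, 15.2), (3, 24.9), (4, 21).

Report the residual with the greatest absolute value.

r = 4.8

h=1: ŷ = 9 + 3.7·1 = 12.7; r = 11.9 − 12.7 = -0.8
h=2: ŷ = 9 + 3.7·2 = 16.4; r = 15.2 − 16.4 = -1.2
h=3: ŷ = 9 + 3.7·3 = 20.1; r = 24.9 − 20.1 = 4.8
h=4: ŷ = 9 + 3.7·4 = 23.8; r = 21 − 23.8 = -2.8
Largest |r| is 4.8 at h = 3, residual 4.8.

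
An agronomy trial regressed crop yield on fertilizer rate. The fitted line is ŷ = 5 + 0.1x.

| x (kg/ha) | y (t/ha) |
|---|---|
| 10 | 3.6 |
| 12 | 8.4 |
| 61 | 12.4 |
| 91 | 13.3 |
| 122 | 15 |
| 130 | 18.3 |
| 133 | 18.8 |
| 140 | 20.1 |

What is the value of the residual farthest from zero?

e = -2.4

x=10: ŷ = 5 + 0.1·10 = 6; e = 3.6 − 6 = -2.4
x=12: ŷ = 5 + 0.1·12 = 6.2; e = 8.4 − 6.2 = 2.2
x=61: ŷ = 5 + 0.1·61 = 11.1; e = 12.4 − 11.1 = 1.3
x=91: ŷ = 5 + 0.1·91 = 14.1; e = 13.3 − 14.1 = -0.8
x=122: ŷ = 5 + 0.1·122 = 17.2; e = 15 − 17.2 = -2.2
x=130: ŷ = 5 + 0.1·130 = 18; e = 18.3 − 18 = 0.3
x=133: ŷ = 5 + 0.1·133 = 18.3; e = 18.8 − 18.3 = 0.5
x=140: ŷ = 5 + 0.1·140 = 19; e = 20.1 − 19 = 1.1
Largest |e| is 2.4 at x = 10, residual -2.4.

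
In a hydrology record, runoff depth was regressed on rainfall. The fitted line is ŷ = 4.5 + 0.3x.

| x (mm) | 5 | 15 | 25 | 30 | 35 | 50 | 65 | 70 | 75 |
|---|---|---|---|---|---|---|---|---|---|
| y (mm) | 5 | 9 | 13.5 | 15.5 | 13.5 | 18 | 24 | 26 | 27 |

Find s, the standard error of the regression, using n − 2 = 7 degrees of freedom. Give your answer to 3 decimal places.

x=5: ŷ = 4.5 + 0.3·5 = 6; r = 5 − 6 = -1
x=15: ŷ = 4.5 + 0.3·15 = 9; r = 9 − 9 = 0
x=25: ŷ = 4.5 + 0.3·25 = 12; r = 13.5 − 12 = 1.5
x=30: ŷ = 4.5 + 0.3·30 = 13.5; r = 15.5 − 13.5 = 2
x=35: ŷ = 4.5 + 0.3·35 = 15; r = 13.5 − 15 = -1.5
x=50: ŷ = 4.5 + 0.3·50 = 19.5; r = 18 − 19.5 = -1.5
x=65: ŷ = 4.5 + 0.3·65 = 24; r = 24 − 24 = 0
x=70: ŷ = 4.5 + 0.3·70 = 25.5; r = 26 − 25.5 = 0.5
x=75: ŷ = 4.5 + 0.3·75 = 27; r = 27 − 27 = 0
SSE = 1 + 0 + 2.25 + 4 + 2.25 + 2.25 + 0 + 0.25 + 0 = 12
s = √(12/7) = √1.71429 ≈ 1.309

s = 1.309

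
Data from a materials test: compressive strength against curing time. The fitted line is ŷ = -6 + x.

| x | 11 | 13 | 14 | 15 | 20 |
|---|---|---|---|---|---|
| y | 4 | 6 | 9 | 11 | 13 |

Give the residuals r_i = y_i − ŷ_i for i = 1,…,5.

x=11: ŷ = -6 + 11 = 5; r = 4 − 5 = -1
x=13: ŷ = -6 + 13 = 7; r = 6 − 7 = -1
x=14: ŷ = -6 + 14 = 8; r = 9 − 8 = 1
x=15: ŷ = -6 + 15 = 9; r = 11 − 9 = 2
x=20: ŷ = -6 + 20 = 14; r = 13 − 14 = -1

-1, -1, 1, 2, -1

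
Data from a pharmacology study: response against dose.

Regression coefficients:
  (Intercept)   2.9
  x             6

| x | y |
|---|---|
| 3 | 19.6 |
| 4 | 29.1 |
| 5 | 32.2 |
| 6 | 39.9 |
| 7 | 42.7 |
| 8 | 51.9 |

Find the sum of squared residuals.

x=3: ŷ = 2.9 + 6·3 = 20.9; r = 19.6 − 20.9 = -1.3
x=4: ŷ = 2.9 + 6·4 = 26.9; r = 29.1 − 26.9 = 2.2
x=5: ŷ = 2.9 + 6·5 = 32.9; r = 32.2 − 32.9 = -0.7
x=6: ŷ = 2.9 + 6·6 = 38.9; r = 39.9 − 38.9 = 1
x=7: ŷ = 2.9 + 6·7 = 44.9; r = 42.7 − 44.9 = -2.2
x=8: ŷ = 2.9 + 6·8 = 50.9; r = 51.9 − 50.9 = 1
SSE = 1.69 + 4.84 + 0.49 + 1 + 4.84 + 1 = 13.86

SSE = 13.86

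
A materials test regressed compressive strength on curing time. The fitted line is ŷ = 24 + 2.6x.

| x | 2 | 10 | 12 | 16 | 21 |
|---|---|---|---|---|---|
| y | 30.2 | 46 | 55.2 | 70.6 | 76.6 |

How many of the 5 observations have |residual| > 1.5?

3

x=2: ŷ = 24 + 2.6·2 = 29.2; r = 30.2 − 29.2 = 1
x=10: ŷ = 24 + 2.6·10 = 50; r = 46 − 50 = -4
x=12: ŷ = 24 + 2.6·12 = 55.2; r = 55.2 − 55.2 = 0
x=16: ŷ = 24 + 2.6·16 = 65.6; r = 70.6 − 65.6 = 5
x=21: ŷ = 24 + 2.6·21 = 78.6; r = 76.6 − 78.6 = -2
|r| > 1.5: x=10 (|r|=4), x=16 (|r|=5), x=21 (|r|=2) → 3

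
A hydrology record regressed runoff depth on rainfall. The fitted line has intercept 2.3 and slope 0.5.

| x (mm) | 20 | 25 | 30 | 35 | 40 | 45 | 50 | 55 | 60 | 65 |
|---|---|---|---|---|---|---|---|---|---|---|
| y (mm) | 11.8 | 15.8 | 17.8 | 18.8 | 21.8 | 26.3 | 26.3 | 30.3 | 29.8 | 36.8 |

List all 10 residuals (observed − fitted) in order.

x=20: ŷ = 2.3 + 0.5·20 = 12.3; r = 11.8 − 12.3 = -0.5
x=25: ŷ = 2.3 + 0.5·25 = 14.8; r = 15.8 − 14.8 = 1
x=30: ŷ = 2.3 + 0.5·30 = 17.3; r = 17.8 − 17.3 = 0.5
x=35: ŷ = 2.3 + 0.5·35 = 19.8; r = 18.8 − 19.8 = -1
x=40: ŷ = 2.3 + 0.5·40 = 22.3; r = 21.8 − 22.3 = -0.5
x=45: ŷ = 2.3 + 0.5·45 = 24.8; r = 26.3 − 24.8 = 1.5
x=50: ŷ = 2.3 + 0.5·50 = 27.3; r = 26.3 − 27.3 = -1
x=55: ŷ = 2.3 + 0.5·55 = 29.8; r = 30.3 − 29.8 = 0.5
x=60: ŷ = 2.3 + 0.5·60 = 32.3; r = 29.8 − 32.3 = -2.5
x=65: ŷ = 2.3 + 0.5·65 = 34.8; r = 36.8 − 34.8 = 2

-0.5, 1, 0.5, -1, -0.5, 1.5, -1, 0.5, -2.5, 2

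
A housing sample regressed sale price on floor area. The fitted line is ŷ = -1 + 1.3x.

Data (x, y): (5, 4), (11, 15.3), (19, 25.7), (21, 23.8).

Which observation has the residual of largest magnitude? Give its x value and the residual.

x=5: ŷ = -1 + 1.3·5 = 5.5; e = 4 − 5.5 = -1.5
x=11: ŷ = -1 + 1.3·11 = 13.3; e = 15.3 − 13.3 = 2
x=19: ŷ = -1 + 1.3·19 = 23.7; e = 25.7 − 23.7 = 2
x=21: ŷ = -1 + 1.3·21 = 26.3; e = 23.8 − 26.3 = -2.5
Largest |e| is 2.5 at x = 21, residual -2.5.

x = 21, e = -2.5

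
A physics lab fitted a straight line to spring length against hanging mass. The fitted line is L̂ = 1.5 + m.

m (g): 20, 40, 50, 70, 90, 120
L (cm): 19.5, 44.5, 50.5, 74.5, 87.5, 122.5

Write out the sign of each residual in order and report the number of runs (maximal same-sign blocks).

m=20: L̂ = 1.5 + 20 = 21.5; r = 19.5 − 21.5 = -2
m=40: L̂ = 1.5 + 40 = 41.5; r = 44.5 − 41.5 = 3
m=50: L̂ = 1.5 + 50 = 51.5; r = 50.5 − 51.5 = -1
m=70: L̂ = 1.5 + 70 = 71.5; r = 74.5 − 71.5 = 3
m=90: L̂ = 1.5 + 90 = 91.5; r = 87.5 − 91.5 = -4
m=120: L̂ = 1.5 + 120 = 121.5; r = 122.5 − 121.5 = 1
Signs: − + − + − +
Runs: −×1, +×1, −×1, +×1, −×1, +×1 → 6

6 runs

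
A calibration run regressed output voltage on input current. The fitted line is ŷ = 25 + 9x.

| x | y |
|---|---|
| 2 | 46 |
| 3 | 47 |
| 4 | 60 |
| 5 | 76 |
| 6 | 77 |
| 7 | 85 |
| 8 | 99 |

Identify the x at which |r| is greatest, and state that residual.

x=2: ŷ = 25 + 9·2 = 43; r = 46 − 43 = 3
x=3: ŷ = 25 + 9·3 = 52; r = 47 − 52 = -5
x=4: ŷ = 25 + 9·4 = 61; r = 60 − 61 = -1
x=5: ŷ = 25 + 9·5 = 70; r = 76 − 70 = 6
x=6: ŷ = 25 + 9·6 = 79; r = 77 − 79 = -2
x=7: ŷ = 25 + 9·7 = 88; r = 85 − 88 = -3
x=8: ŷ = 25 + 9·8 = 97; r = 99 − 97 = 2
Largest |r| is 6 at x = 5, residual 6.

x = 5, r = 6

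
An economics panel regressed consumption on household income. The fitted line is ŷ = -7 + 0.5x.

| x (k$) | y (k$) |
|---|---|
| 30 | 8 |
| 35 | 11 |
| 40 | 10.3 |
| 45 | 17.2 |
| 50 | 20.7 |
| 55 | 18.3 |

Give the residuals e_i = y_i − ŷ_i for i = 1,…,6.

x=30: ŷ = -7 + 0.5·30 = 8; e = 8 − 8 = 0
x=35: ŷ = -7 + 0.5·35 = 10.5; e = 11 − 10.5 = 0.5
x=40: ŷ = -7 + 0.5·40 = 13; e = 10.3 − 13 = -2.7
x=45: ŷ = -7 + 0.5·45 = 15.5; e = 17.2 − 15.5 = 1.7
x=50: ŷ = -7 + 0.5·50 = 18; e = 20.7 − 18 = 2.7
x=55: ŷ = -7 + 0.5·55 = 20.5; e = 18.3 − 20.5 = -2.2

0, 0.5, -2.7, 1.7, 2.7, -2.2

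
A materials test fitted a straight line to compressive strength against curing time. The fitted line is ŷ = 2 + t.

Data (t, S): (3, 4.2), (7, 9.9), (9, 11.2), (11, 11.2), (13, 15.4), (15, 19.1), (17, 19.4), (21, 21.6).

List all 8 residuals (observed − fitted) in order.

t=3: ŷ = 2 + 3 = 5; r = 4.2 − 5 = -0.8
t=7: ŷ = 2 + 7 = 9; r = 9.9 − 9 = 0.9
t=9: ŷ = 2 + 9 = 11; r = 11.2 − 11 = 0.2
t=11: ŷ = 2 + 11 = 13; r = 11.2 − 13 = -1.8
t=13: ŷ = 2 + 13 = 15; r = 15.4 − 15 = 0.4
t=15: ŷ = 2 + 15 = 17; r = 19.1 − 17 = 2.1
t=17: ŷ = 2 + 17 = 19; r = 19.4 − 19 = 0.4
t=21: ŷ = 2 + 21 = 23; r = 21.6 − 23 = -1.4

-0.8, 0.9, 0.2, -1.8, 0.4, 2.1, 0.4, -1.4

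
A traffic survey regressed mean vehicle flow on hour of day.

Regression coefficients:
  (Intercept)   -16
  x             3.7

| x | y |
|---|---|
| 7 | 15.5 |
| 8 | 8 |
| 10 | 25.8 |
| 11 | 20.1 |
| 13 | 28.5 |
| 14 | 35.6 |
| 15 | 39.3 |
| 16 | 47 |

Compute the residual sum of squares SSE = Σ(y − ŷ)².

x=7: ŷ = -16 + 3.7·7 = 9.9; r = 15.5 − 9.9 = 5.6
x=8: ŷ = -16 + 3.7·8 = 13.6; r = 8 − 13.6 = -5.6
x=10: ŷ = -16 + 3.7·10 = 21; r = 25.8 − 21 = 4.8
x=11: ŷ = -16 + 3.7·11 = 24.7; r = 20.1 − 24.7 = -4.6
x=13: ŷ = -16 + 3.7·13 = 32.1; r = 28.5 − 32.1 = -3.6
x=14: ŷ = -16 + 3.7·14 = 35.8; r = 35.6 − 35.8 = -0.2
x=15: ŷ = -16 + 3.7·15 = 39.5; r = 39.3 − 39.5 = -0.2
x=16: ŷ = -16 + 3.7·16 = 43.2; r = 47 − 43.2 = 3.8
SSE = 31.36 + 31.36 + 23.04 + 21.16 + 12.96 + 0.04 + 0.04 + 14.44 = 134.4

SSE = 134.4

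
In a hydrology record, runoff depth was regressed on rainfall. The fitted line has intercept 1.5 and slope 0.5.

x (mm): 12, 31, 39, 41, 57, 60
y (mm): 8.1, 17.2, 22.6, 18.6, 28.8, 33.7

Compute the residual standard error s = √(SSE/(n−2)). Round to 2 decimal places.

x=12: ŷ = 1.5 + 0.5·12 = 7.5; e = 8.1 − 7.5 = 0.6
x=31: ŷ = 1.5 + 0.5·31 = 17; e = 17.2 − 17 = 0.2
x=39: ŷ = 1.5 + 0.5·39 = 21; e = 22.6 − 21 = 1.6
x=41: ŷ = 1.5 + 0.5·41 = 22; e = 18.6 − 22 = -3.4
x=57: ŷ = 1.5 + 0.5·57 = 30; e = 28.8 − 30 = -1.2
x=60: ŷ = 1.5 + 0.5·60 = 31.5; e = 33.7 − 31.5 = 2.2
SSE = 0.36 + 0.04 + 2.56 + 11.56 + 1.44 + 4.84 = 20.8
s = √(20.8/4) = √5.2 ≈ 2.28

s = 2.28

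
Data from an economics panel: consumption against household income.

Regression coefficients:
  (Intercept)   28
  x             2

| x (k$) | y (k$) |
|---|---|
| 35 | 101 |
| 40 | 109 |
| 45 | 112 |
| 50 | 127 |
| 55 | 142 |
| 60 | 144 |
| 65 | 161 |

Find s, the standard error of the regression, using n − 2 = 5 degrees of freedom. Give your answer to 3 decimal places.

x=35: ŷ = 28 + 2·35 = 98; e = 101 − 98 = 3
x=40: ŷ = 28 + 2·40 = 108; e = 109 − 108 = 1
x=45: ŷ = 28 + 2·45 = 118; e = 112 − 118 = -6
x=50: ŷ = 28 + 2·50 = 128; e = 127 − 128 = -1
x=55: ŷ = 28 + 2·55 = 138; e = 142 − 138 = 4
x=60: ŷ = 28 + 2·60 = 148; e = 144 − 148 = -4
x=65: ŷ = 28 + 2·65 = 158; e = 161 − 158 = 3
SSE = 9 + 1 + 36 + 1 + 16 + 16 + 9 = 88
s = √(88/5) = √17.6 ≈ 4.195

s = 4.195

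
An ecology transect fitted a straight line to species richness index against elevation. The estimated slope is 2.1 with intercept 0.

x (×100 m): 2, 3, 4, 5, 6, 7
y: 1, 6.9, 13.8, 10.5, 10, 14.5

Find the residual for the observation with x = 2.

ŷ = 2.1·2 = 4.2
e = 1 − 4.2 = -3.2

e = -3.2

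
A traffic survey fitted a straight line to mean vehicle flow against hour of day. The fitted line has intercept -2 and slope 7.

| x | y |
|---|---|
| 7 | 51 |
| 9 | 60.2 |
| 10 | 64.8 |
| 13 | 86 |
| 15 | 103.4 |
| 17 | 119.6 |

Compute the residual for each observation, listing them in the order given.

x=7: ŷ = -2 + 7·7 = 47; e = 51 − 47 = 4
x=9: ŷ = -2 + 7·9 = 61; e = 60.2 − 61 = -0.8
x=10: ŷ = -2 + 7·10 = 68; e = 64.8 − 68 = -3.2
x=13: ŷ = -2 + 7·13 = 89; e = 86 − 89 = -3
x=15: ŷ = -2 + 7·15 = 103; e = 103.4 − 103 = 0.4
x=17: ŷ = -2 + 7·17 = 117; e = 119.6 − 117 = 2.6

4, -0.8, -3.2, -3, 0.4, 2.6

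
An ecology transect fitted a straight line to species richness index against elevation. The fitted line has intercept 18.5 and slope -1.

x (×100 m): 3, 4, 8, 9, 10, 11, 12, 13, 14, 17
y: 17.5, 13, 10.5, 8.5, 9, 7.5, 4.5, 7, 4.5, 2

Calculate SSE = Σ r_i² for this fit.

SSE = 14

x=3: ŷ = 18.5 − 3 = 15.5; r = 17.5 − 15.5 = 2
x=4: ŷ = 18.5 − 4 = 14.5; r = 13 − 14.5 = -1.5
x=8: ŷ = 18.5 − 8 = 10.5; r = 10.5 − 10.5 = 0
x=9: ŷ = 18.5 − 9 = 9.5; r = 8.5 − 9.5 = -1
x=10: ŷ = 18.5 − 10 = 8.5; r = 9 − 8.5 = 0.5
x=11: ŷ = 18.5 − 11 = 7.5; r = 7.5 − 7.5 = 0
x=12: ŷ = 18.5 − 12 = 6.5; r = 4.5 − 6.5 = -2
x=13: ŷ = 18.5 − 13 = 5.5; r = 7 − 5.5 = 1.5
x=14: ŷ = 18.5 − 14 = 4.5; r = 4.5 − 4.5 = 0
x=17: ŷ = 18.5 − 17 = 1.5; r = 2 − 1.5 = 0.5
SSE = 4 + 2.25 + 0 + 1 + 0.25 + 0 + 4 + 2.25 + 0 + 0.25 = 14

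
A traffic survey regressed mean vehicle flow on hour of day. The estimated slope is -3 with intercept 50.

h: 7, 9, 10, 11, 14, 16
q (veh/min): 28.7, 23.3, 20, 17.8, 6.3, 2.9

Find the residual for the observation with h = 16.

q̂ = 50 − 3·16 = 2
r = 2.9 − 2 = 0.9

r = 0.9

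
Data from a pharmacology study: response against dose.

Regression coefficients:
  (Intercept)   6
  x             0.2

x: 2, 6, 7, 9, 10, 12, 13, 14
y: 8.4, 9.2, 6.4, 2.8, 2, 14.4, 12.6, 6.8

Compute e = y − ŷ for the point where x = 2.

e = 2

ŷ = 6 + 0.2·2 = 6.4
e = 8.4 − 6.4 = 2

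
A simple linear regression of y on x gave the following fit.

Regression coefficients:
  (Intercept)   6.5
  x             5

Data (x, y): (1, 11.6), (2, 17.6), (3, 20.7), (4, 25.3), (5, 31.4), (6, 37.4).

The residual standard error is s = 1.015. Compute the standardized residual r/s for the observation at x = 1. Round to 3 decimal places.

0.099

ŷ = 6.5 + 5·1 = 11.5
r = 11.6 − 11.5 = 0.1
r/s = 0.1 / 1.015 = 0.099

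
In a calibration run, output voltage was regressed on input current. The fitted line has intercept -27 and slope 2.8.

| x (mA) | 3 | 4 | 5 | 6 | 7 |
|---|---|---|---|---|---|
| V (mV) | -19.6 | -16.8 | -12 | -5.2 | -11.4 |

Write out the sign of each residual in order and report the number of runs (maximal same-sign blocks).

3 runs

x=3: ŷ = -27 + 2.8·3 = -18.6; r = -19.6 − (-18.6) = -1
x=4: ŷ = -27 + 2.8·4 = -15.8; r = -16.8 − (-15.8) = -1
x=5: ŷ = -27 + 2.8·5 = -13; r = -12 − (-13) = 1
x=6: ŷ = -27 + 2.8·6 = -10.2; r = -5.2 − (-10.2) = 5
x=7: ŷ = -27 + 2.8·7 = -7.4; r = -11.4 − (-7.4) = -4
Signs: − − + + −
Runs: −×2, +×2, −×1 → 3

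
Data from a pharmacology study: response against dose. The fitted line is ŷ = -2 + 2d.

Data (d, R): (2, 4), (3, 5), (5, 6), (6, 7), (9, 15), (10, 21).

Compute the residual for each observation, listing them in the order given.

d=2: ŷ = -2 + 2·2 = 2; e = 4 − 2 = 2
d=3: ŷ = -2 + 2·3 = 4; e = 5 − 4 = 1
d=5: ŷ = -2 + 2·5 = 8; e = 6 − 8 = -2
d=6: ŷ = -2 + 2·6 = 10; e = 7 − 10 = -3
d=9: ŷ = -2 + 2·9 = 16; e = 15 − 16 = -1
d=10: ŷ = -2 + 2·10 = 18; e = 21 − 18 = 3

2, 1, -2, -3, -1, 3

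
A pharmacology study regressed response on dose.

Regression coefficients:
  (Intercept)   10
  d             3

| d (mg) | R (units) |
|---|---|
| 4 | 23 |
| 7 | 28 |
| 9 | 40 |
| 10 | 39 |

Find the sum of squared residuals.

d=4: ŷ = 10 + 3·4 = 22; e = 23 − 22 = 1
d=7: ŷ = 10 + 3·7 = 31; e = 28 − 31 = -3
d=9: ŷ = 10 + 3·9 = 37; e = 40 − 37 = 3
d=10: ŷ = 10 + 3·10 = 40; e = 39 − 40 = -1
SSE = 1 + 9 + 9 + 1 = 20

SSE = 20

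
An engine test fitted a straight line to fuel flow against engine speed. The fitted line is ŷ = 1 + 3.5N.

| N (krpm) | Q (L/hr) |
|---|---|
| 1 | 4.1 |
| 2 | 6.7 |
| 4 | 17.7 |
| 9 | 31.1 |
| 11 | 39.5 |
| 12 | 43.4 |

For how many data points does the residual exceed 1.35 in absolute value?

2

N=1: ŷ = 1 + 3.5·1 = 4.5; e = 4.1 − 4.5 = -0.4
N=2: ŷ = 1 + 3.5·2 = 8; e = 6.7 − 8 = -1.3
N=4: ŷ = 1 + 3.5·4 = 15; e = 17.7 − 15 = 2.7
N=9: ŷ = 1 + 3.5·9 = 32.5; e = 31.1 − 32.5 = -1.4
N=11: ŷ = 1 + 3.5·11 = 39.5; e = 39.5 − 39.5 = 0
N=12: ŷ = 1 + 3.5·12 = 43; e = 43.4 − 43 = 0.4
|e| > 1.35: N=4 (|e|=2.7), N=9 (|e|=1.4) → 2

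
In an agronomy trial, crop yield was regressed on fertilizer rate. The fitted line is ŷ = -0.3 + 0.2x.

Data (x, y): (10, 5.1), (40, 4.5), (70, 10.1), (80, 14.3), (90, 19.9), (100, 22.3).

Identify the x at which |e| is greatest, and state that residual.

x=10: ŷ = -0.3 + 0.2·10 = 1.7; e = 5.1 − 1.7 = 3.4
x=40: ŷ = -0.3 + 0.2·40 = 7.7; e = 4.5 − 7.7 = -3.2
x=70: ŷ = -0.3 + 0.2·70 = 13.7; e = 10.1 − 13.7 = -3.6
x=80: ŷ = -0.3 + 0.2·80 = 15.7; e = 14.3 − 15.7 = -1.4
x=90: ŷ = -0.3 + 0.2·90 = 17.7; e = 19.9 − 17.7 = 2.2
x=100: ŷ = -0.3 + 0.2·100 = 19.7; e = 22.3 − 19.7 = 2.6
Largest |e| is 3.6 at x = 70, residual -3.6.

x = 70, e = -3.6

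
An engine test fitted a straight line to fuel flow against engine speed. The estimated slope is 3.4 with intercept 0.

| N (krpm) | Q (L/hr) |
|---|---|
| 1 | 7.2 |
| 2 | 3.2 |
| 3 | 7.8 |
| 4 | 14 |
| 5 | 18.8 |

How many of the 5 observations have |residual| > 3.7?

N=1: ŷ = 3.4·1 = 3.4; r = 7.2 − 3.4 = 3.8
N=2: ŷ = 3.4·2 = 6.8; r = 3.2 − 6.8 = -3.6
N=3: ŷ = 3.4·3 = 10.2; r = 7.8 − 10.2 = -2.4
N=4: ŷ = 3.4·4 = 13.6; r = 14 − 13.6 = 0.4
N=5: ŷ = 3.4·5 = 17; r = 18.8 − 17 = 1.8
|r| > 3.7: N=1 (|r|=3.8) → 1

1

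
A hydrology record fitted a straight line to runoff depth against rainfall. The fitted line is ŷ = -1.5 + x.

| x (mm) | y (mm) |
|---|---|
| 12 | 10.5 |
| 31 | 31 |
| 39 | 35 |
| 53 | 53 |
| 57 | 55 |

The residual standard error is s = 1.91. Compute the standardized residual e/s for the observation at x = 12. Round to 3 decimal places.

ŷ = -1.5 + 12 = 10.5
e = 10.5 − 10.5 = 0
e/s = 0 / 1.91 = 0.000

0.000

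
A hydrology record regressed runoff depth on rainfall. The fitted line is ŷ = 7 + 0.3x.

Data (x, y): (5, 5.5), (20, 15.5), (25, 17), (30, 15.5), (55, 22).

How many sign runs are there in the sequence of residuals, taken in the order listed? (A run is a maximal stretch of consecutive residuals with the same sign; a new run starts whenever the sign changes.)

3 runs

x=5: ŷ = 7 + 0.3·5 = 8.5; r = 5.5 − 8.5 = -3
x=20: ŷ = 7 + 0.3·20 = 13; r = 15.5 − 13 = 2.5
x=25: ŷ = 7 + 0.3·25 = 14.5; r = 17 − 14.5 = 2.5
x=30: ŷ = 7 + 0.3·30 = 16; r = 15.5 − 16 = -0.5
x=55: ŷ = 7 + 0.3·55 = 23.5; r = 22 − 23.5 = -1.5
Signs: − + + − −
Runs: −×1, +×2, −×2 → 3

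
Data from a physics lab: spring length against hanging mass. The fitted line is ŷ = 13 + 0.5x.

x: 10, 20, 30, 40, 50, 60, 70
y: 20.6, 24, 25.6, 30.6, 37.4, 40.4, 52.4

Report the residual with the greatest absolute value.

e = 4.4

x=10: ŷ = 13 + 0.5·10 = 18; e = 20.6 − 18 = 2.6
x=20: ŷ = 13 + 0.5·20 = 23; e = 24 − 23 = 1
x=30: ŷ = 13 + 0.5·30 = 28; e = 25.6 − 28 = -2.4
x=40: ŷ = 13 + 0.5·40 = 33; e = 30.6 − 33 = -2.4
x=50: ŷ = 13 + 0.5·50 = 38; e = 37.4 − 38 = -0.6
x=60: ŷ = 13 + 0.5·60 = 43; e = 40.4 − 43 = -2.6
x=70: ŷ = 13 + 0.5·70 = 48; e = 52.4 − 48 = 4.4
Largest |e| is 4.4 at x = 70, residual 4.4.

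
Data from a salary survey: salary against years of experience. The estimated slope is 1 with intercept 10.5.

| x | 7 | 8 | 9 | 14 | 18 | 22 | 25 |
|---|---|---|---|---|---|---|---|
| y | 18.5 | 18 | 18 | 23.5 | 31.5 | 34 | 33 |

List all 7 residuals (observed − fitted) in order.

x=7: ŷ = 10.5 + 7 = 17.5; e = 18.5 − 17.5 = 1
x=8: ŷ = 10.5 + 8 = 18.5; e = 18 − 18.5 = -0.5
x=9: ŷ = 10.5 + 9 = 19.5; e = 18 − 19.5 = -1.5
x=14: ŷ = 10.5 + 14 = 24.5; e = 23.5 − 24.5 = -1
x=18: ŷ = 10.5 + 18 = 28.5; e = 31.5 − 28.5 = 3
x=22: ŷ = 10.5 + 22 = 32.5; e = 34 − 32.5 = 1.5
x=25: ŷ = 10.5 + 25 = 35.5; e = 33 − 35.5 = -2.5

1, -0.5, -1.5, -1, 3, 1.5, -2.5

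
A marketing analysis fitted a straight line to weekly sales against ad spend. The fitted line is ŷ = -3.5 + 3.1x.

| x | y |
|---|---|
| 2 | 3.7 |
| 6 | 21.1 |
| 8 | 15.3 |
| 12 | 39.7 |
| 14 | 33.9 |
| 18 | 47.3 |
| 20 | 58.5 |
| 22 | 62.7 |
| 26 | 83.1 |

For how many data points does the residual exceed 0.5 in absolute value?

8

x=2: ŷ = -3.5 + 3.1·2 = 2.7; r = 3.7 − 2.7 = 1
x=6: ŷ = -3.5 + 3.1·6 = 15.1; r = 21.1 − 15.1 = 6
x=8: ŷ = -3.5 + 3.1·8 = 21.3; r = 15.3 − 21.3 = -6
x=12: ŷ = -3.5 + 3.1·12 = 33.7; r = 39.7 − 33.7 = 6
x=14: ŷ = -3.5 + 3.1·14 = 39.9; r = 33.9 − 39.9 = -6
x=18: ŷ = -3.5 + 3.1·18 = 52.3; r = 47.3 − 52.3 = -5
x=20: ŷ = -3.5 + 3.1·20 = 58.5; r = 58.5 − 58.5 = 0
x=22: ŷ = -3.5 + 3.1·22 = 64.7; r = 62.7 − 64.7 = -2
x=26: ŷ = -3.5 + 3.1·26 = 77.1; r = 83.1 − 77.1 = 6
|r| > 0.5: x=2 (|r|=1), x=6 (|r|=6), x=8 (|r|=6), x=12 (|r|=6), x=14 (|r|=6), x=18 (|r|=5), x=22 (|r|=2), x=26 (|r|=6) → 8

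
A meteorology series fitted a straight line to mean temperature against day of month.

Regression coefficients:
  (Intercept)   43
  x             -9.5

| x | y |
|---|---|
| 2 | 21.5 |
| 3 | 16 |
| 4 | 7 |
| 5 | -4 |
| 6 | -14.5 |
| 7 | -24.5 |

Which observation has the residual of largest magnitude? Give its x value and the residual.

x = 2, r = -2.5

x=2: ŷ = 43 − 9.5·2 = 24; r = 21.5 − 24 = -2.5
x=3: ŷ = 43 − 9.5·3 = 14.5; r = 16 − 14.5 = 1.5
x=4: ŷ = 43 − 9.5·4 = 5; r = 7 − 5 = 2
x=5: ŷ = 43 − 9.5·5 = -4.5; r = -4 − (-4.5) = 0.5
x=6: ŷ = 43 − 9.5·6 = -14; r = -14.5 − (-14) = -0.5
x=7: ŷ = 43 − 9.5·7 = -23.5; r = -24.5 − (-23.5) = -1
Largest |r| is 2.5 at x = 2, residual -2.5.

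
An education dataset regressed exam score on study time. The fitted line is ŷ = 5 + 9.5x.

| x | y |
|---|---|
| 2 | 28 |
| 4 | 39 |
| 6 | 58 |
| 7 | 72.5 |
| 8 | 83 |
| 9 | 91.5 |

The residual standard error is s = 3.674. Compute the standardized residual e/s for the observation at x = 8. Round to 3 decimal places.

ŷ = 5 + 9.5·8 = 81
e = 83 − 81 = 2
e/s = 2 / 3.674 = 0.544

0.544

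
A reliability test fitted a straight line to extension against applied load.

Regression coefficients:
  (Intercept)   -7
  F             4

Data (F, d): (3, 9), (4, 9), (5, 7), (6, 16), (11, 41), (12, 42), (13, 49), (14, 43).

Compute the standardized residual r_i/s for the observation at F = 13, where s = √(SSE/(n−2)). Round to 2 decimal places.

F=3: ŷ = -7 + 4·3 = 5; r = 9 − 5 = 4
F=4: ŷ = -7 + 4·4 = 9; r = 9 − 9 = 0
F=5: ŷ = -7 + 4·5 = 13; r = 7 − 13 = -6
F=6: ŷ = -7 + 4·6 = 17; r = 16 − 17 = -1
F=11: ŷ = -7 + 4·11 = 37; r = 41 − 37 = 4
F=12: ŷ = -7 + 4·12 = 41; r = 42 − 41 = 1
F=13: ŷ = -7 + 4·13 = 45; r = 49 − 45 = 4
F=14: ŷ = -7 + 4·14 = 49; r = 43 − 49 = -6
SSE = 16 + 0 + 36 + 1 + 16 + 1 + 16 + 36 = 122
s = √(122/6) = 4.50925
r/s = 4 / 4.50925 = 0.89

0.89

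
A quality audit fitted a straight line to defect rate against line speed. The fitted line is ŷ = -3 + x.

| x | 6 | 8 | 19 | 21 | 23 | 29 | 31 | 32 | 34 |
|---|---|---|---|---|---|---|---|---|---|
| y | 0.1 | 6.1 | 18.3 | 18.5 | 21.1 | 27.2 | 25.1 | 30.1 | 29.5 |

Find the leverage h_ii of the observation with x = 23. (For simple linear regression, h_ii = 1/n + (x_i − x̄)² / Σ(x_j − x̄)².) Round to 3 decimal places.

x̄ = (6 + 8 + 19 + 21 + 23 + 29 + 31 + 32 + 34)/9 = 22.5556
Σ(x − x̄)² = 274.086 + 211.864 + 12.642 + 2.41975 + 0.197531 + 41.5309 + 71.3086 + 89.1975 + 130.975 = 834.222
h = 1/9 + (0.444444)²/834.222 = 0.111111 + 0.000236784 = 0.111

h = 0.111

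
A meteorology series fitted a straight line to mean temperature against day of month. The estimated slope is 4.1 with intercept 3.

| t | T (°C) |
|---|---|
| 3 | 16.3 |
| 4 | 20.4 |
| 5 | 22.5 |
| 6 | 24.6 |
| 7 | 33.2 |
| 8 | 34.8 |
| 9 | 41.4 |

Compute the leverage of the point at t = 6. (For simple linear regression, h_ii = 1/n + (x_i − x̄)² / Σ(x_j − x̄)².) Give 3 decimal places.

t̄ = (3 + 4 + 5 + 6 + 7 + 8 + 9)/7 = 6
Σ(t − t̄)² = 9 + 4 + 1 + 0 + 1 + 4 + 9 = 28
h = 1/7 + (0)²/28 = 0.142857 + 0 = 0.143

h = 0.143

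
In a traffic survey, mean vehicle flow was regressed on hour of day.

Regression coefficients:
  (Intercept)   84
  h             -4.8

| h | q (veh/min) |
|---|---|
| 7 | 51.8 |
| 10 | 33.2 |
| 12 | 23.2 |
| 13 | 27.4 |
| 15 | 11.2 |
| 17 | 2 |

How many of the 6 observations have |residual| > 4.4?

h=7: q̂ = 84 − 4.8·7 = 50.4; r = 51.8 − 50.4 = 1.4
h=10: q̂ = 84 − 4.8·10 = 36; r = 33.2 − 36 = -2.8
h=12: q̂ = 84 − 4.8·12 = 26.4; r = 23.2 − 26.4 = -3.2
h=13: q̂ = 84 − 4.8·13 = 21.6; r = 27.4 − 21.6 = 5.8
h=15: q̂ = 84 − 4.8·15 = 12; r = 11.2 − 12 = -0.8
h=17: q̂ = 84 − 4.8·17 = 2.4; r = 2 − 2.4 = -0.4
|r| > 4.4: h=13 (|r|=5.8) → 1

1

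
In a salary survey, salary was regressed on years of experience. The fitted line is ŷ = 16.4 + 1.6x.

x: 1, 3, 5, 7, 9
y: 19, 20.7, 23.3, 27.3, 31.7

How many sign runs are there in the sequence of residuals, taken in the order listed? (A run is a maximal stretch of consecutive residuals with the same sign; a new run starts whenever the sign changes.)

x=1: ŷ = 16.4 + 1.6·1 = 18; e = 19 − 18 = 1
x=3: ŷ = 16.4 + 1.6·3 = 21.2; e = 20.7 − 21.2 = -0.5
x=5: ŷ = 16.4 + 1.6·5 = 24.4; e = 23.3 − 24.4 = -1.1
x=7: ŷ = 16.4 + 1.6·7 = 27.6; e = 27.3 − 27.6 = -0.3
x=9: ŷ = 16.4 + 1.6·9 = 30.8; e = 31.7 − 30.8 = 0.9
Signs: + − − − +
Runs: +×1, −×3, +×1 → 3

3 runs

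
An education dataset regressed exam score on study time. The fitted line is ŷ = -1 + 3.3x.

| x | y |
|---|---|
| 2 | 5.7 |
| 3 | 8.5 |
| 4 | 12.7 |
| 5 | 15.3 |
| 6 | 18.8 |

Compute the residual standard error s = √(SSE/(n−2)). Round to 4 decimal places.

x=2: ŷ = -1 + 3.3·2 = 5.6; e = 5.7 − 5.6 = 0.1
x=3: ŷ = -1 + 3.3·3 = 8.9; e = 8.5 − 8.9 = -0.4
x=4: ŷ = -1 + 3.3·4 = 12.2; e = 12.7 − 12.2 = 0.5
x=5: ŷ = -1 + 3.3·5 = 15.5; e = 15.3 − 15.5 = -0.2
x=6: ŷ = -1 + 3.3·6 = 18.8; e = 18.8 − 18.8 = 0
SSE = 0.01 + 0.16 + 0.25 + 0.04 + 0 = 0.46
s = √(0.46/3) = √0.153333 ≈ 0.3916

s = 0.3916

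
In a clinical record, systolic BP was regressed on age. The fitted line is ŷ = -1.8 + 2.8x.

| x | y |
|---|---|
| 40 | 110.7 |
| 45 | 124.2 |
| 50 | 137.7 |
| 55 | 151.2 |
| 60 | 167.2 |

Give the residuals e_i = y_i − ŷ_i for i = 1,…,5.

x=40: ŷ = -1.8 + 2.8·40 = 110.2; e = 110.7 − 110.2 = 0.5
x=45: ŷ = -1.8 + 2.8·45 = 124.2; e = 124.2 − 124.2 = 0
x=50: ŷ = -1.8 + 2.8·50 = 138.2; e = 137.7 − 138.2 = -0.5
x=55: ŷ = -1.8 + 2.8·55 = 152.2; e = 151.2 − 152.2 = -1
x=60: ŷ = -1.8 + 2.8·60 = 166.2; e = 167.2 − 166.2 = 1

0.5, 0, -0.5, -1, 1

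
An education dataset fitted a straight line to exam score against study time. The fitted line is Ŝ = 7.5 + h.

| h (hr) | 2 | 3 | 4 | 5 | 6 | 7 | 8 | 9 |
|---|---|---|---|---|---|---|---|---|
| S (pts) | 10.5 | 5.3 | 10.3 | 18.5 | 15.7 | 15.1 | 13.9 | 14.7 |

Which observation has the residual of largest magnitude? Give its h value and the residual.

h = 5, r = 6

h=2: Ŝ = 7.5 + 2 = 9.5; r = 10.5 − 9.5 = 1
h=3: Ŝ = 7.5 + 3 = 10.5; r = 5.3 − 10.5 = -5.2
h=4: Ŝ = 7.5 + 4 = 11.5; r = 10.3 − 11.5 = -1.2
h=5: Ŝ = 7.5 + 5 = 12.5; r = 18.5 − 12.5 = 6
h=6: Ŝ = 7.5 + 6 = 13.5; r = 15.7 − 13.5 = 2.2
h=7: Ŝ = 7.5 + 7 = 14.5; r = 15.1 − 14.5 = 0.6
h=8: Ŝ = 7.5 + 8 = 15.5; r = 13.9 − 15.5 = -1.6
h=9: Ŝ = 7.5 + 9 = 16.5; r = 14.7 − 16.5 = -1.8
Largest |r| is 6 at h = 5, residual 6.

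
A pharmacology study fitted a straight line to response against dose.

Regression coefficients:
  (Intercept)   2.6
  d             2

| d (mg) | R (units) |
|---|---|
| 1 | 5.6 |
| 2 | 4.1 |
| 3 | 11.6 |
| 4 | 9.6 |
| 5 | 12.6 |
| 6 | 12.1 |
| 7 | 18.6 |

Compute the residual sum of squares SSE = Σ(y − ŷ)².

SSE = 27.5

d=1: ŷ = 2.6 + 2·1 = 4.6; e = 5.6 − 4.6 = 1
d=2: ŷ = 2.6 + 2·2 = 6.6; e = 4.1 − 6.6 = -2.5
d=3: ŷ = 2.6 + 2·3 = 8.6; e = 11.6 − 8.6 = 3
d=4: ŷ = 2.6 + 2·4 = 10.6; e = 9.6 − 10.6 = -1
d=5: ŷ = 2.6 + 2·5 = 12.6; e = 12.6 − 12.6 = 0
d=6: ŷ = 2.6 + 2·6 = 14.6; e = 12.1 − 14.6 = -2.5
d=7: ŷ = 2.6 + 2·7 = 16.6; e = 18.6 − 16.6 = 2
SSE = 1 + 6.25 + 9 + 1 + 0 + 6.25 + 4 = 27.5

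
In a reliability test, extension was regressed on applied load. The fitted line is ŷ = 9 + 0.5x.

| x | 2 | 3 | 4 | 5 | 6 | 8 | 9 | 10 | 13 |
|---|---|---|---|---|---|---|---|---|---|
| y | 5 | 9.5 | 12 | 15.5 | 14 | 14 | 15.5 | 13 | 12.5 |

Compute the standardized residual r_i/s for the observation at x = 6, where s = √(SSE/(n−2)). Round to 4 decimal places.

x=2: ŷ = 9 + 0.5·2 = 10; r = 5 − 10 = -5
x=3: ŷ = 9 + 0.5·3 = 10.5; r = 9.5 − 10.5 = -1
x=4: ŷ = 9 + 0.5·4 = 11; r = 12 − 11 = 1
x=5: ŷ = 9 + 0.5·5 = 11.5; r = 15.5 − 11.5 = 4
x=6: ŷ = 9 + 0.5·6 = 12; r = 14 − 12 = 2
x=8: ŷ = 9 + 0.5·8 = 13; r = 14 − 13 = 1
x=9: ŷ = 9 + 0.5·9 = 13.5; r = 15.5 − 13.5 = 2
x=10: ŷ = 9 + 0.5·10 = 14; r = 13 − 14 = -1
x=13: ŷ = 9 + 0.5·13 = 15.5; r = 12.5 − 15.5 = -3
SSE = 25 + 1 + 1 + 16 + 4 + 1 + 4 + 1 + 9 = 62
s = √(62/7) = 2.9761
r/s = 2 / 2.9761 = 0.6720

0.6720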